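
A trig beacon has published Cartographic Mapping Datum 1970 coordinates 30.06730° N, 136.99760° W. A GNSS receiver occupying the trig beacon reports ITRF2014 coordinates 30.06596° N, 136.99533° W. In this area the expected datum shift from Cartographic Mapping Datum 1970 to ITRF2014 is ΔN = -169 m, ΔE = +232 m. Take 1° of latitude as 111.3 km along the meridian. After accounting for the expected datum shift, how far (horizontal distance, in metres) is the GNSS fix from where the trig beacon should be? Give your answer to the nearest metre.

24 m

Observed coordinate differences: Δφ = -0.00134°, Δλ = +0.00227°.
Converting to metres (1° lat = 111300 m, cos φ = 0.865438): observed ΔN = -149.1 m, observed ΔE = 218.7 m.
Subtracting the expected shift leaves a residual of -149.1 − (-169) = 19.9 m north and 218.7 − (232) = -13.3 m east.
Residual distance = √(19.9² + (-13.3)²) = 23.9 m.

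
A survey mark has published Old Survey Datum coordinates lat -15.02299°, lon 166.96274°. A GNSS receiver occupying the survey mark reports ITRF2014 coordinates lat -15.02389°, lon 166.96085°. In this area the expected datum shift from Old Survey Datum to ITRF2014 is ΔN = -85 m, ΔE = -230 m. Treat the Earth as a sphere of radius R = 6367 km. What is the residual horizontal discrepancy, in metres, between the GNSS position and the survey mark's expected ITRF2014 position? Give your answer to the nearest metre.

31 m

Observed coordinate differences: Δφ = -0.00090°, Δλ = -0.00189°.
Converting to metres (1° lat = 111125 m, cos φ = 0.965822): observed ΔN = -100.0 m, observed ΔE = -202.8 m.
Subtracting the expected shift leaves a residual of -100.0 − (-85) = -15.0 m north and -202.8 − (-230) = 27.2 m east.
Residual distance = √((-15.0)² + 27.2²) = 31.0 m.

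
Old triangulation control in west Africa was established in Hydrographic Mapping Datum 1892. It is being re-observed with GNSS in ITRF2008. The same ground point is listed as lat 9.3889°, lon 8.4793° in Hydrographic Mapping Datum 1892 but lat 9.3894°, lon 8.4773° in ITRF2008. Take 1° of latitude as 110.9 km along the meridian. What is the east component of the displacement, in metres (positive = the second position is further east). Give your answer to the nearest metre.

ΔE = -219 m

Δφ = 9.3894° − 9.3889° = +0.0005°; Δλ = 8.4773° − 8.4793° = -0.0020°.
ΔN = Δφ × 110900 = 55.5 m; ΔE = Δλ × 110900 × cos(9.3889°) = -0.0020 × 110900 × 0.986604 = -218.8 m.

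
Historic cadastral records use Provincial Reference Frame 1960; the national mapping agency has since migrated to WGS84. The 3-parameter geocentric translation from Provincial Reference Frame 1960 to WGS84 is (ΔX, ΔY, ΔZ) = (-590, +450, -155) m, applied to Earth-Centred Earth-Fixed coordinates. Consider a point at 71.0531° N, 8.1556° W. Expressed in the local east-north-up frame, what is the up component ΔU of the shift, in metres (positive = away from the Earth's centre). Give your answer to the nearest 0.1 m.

ΔU = -357.0 m

The local up (radial) axis is (cos φ cos λ, cos φ sin λ, sin φ), giving ΔU = -189.631 − 20.728 − 146.602 = -356.96 m.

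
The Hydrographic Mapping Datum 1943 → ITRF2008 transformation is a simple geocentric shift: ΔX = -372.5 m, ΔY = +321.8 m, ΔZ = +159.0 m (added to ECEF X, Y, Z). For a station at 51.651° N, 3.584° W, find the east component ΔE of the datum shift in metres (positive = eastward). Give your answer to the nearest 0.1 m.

At φ = 51.651°, λ = -3.584°: sin φ = 0.784246, cos φ = 0.620450, sin λ = -0.062512, cos λ = 0.998044.
ΔE = −sin λ·ΔX + cos λ·ΔY = −(-0.062512)·(-372.5) + (0.998044)·(321.8) = 297.88 m.

ΔE = 297.9 m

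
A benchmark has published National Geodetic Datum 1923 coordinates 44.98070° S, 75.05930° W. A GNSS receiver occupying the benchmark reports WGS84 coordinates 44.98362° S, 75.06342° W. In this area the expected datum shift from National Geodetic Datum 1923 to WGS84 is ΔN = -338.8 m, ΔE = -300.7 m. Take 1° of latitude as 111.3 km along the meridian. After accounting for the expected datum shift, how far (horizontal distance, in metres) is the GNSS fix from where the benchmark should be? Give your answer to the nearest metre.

27 m

Observed coordinate differences: Δφ = -0.00292°, Δλ = -0.00412°.
Converting to metres (1° lat = 111300 m, cos φ = 0.707345): observed ΔN = -325.0 m, observed ΔE = -324.4 m.
Subtracting the expected shift leaves a residual of -325.0 − (-338.8) = 13.8 m north and -324.4 − (-300.7) = -23.7 m east.
Residual distance = √(13.8² + (-23.7)²) = 27.4 m.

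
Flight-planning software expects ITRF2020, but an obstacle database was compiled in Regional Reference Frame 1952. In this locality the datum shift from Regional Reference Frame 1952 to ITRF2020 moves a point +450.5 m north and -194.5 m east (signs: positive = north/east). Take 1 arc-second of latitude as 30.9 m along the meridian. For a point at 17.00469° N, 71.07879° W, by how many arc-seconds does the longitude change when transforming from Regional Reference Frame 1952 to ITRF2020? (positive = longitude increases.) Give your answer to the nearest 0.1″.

Δλ = -6.6″

At latitude 17.00469°, cos φ = 0.956281.
1″ of longitude at this latitude = 30.90 × cos φ = 29.5491 m, so Δλ = -194.5 / 29.5491 = -6.582″.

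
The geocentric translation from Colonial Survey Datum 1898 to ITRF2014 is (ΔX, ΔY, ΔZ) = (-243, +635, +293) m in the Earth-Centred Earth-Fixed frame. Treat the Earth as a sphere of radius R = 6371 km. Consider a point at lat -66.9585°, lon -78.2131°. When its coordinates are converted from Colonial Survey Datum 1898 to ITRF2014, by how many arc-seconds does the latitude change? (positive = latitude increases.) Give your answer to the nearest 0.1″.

sin φ = -0.920222, cos φ = 0.391398, sin λ = -0.978914, cos λ = 0.204272.
North component: ΔN = −sin φ cos λ·ΔX − sin φ sin λ·ΔY + cos φ·ΔZ = −(-0.920222)(0.204272)(-243) − (-0.920222)(-0.978914)(635) + (0.391398)(293) = -503.02 m.
1° of latitude spans πR/180 = 111195 m, so Δφ = -503.02 / 111195 × 3600 = -16.285″.

Δφ = -16.3″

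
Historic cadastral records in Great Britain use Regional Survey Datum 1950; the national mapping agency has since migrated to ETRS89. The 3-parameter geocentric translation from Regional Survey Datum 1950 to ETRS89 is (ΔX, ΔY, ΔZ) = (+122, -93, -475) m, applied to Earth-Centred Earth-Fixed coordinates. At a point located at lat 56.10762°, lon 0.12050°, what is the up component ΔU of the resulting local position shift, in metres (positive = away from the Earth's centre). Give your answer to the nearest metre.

ΔU = -326 m

At φ = 56.10762°, λ = 0.12050°: sin φ = 0.830086, cos φ = 0.557635, sin λ = 0.002103, cos λ = 0.999998.
ΔU = cos φ cos λ·ΔX + cos φ sin λ·ΔY + sin φ·ΔZ = (0.557635)(0.999998)(122) + (0.557635)(0.002103)(-93) + (0.830086)(-475) = -326.37 m.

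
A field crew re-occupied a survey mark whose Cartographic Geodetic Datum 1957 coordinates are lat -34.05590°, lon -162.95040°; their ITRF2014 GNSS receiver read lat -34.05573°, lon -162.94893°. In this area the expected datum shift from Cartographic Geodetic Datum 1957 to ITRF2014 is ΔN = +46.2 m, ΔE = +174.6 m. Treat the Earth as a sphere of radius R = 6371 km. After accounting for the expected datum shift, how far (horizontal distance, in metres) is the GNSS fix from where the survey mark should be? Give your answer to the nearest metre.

48 m

Observed coordinate differences: Δφ = +0.00017°, Δλ = +0.00147°.
Converting to metres (1° lat = 111195 m, cos φ = 0.828492): observed ΔN = 18.9 m, observed ΔE = 135.4 m.
Subtracting the expected shift leaves a residual of 18.9 − (46.2) = -27.3 m north and 135.4 − (174.6) = -39.2 m east.
Residual distance = √((-27.3)² + (-39.2)²) = 47.7 m.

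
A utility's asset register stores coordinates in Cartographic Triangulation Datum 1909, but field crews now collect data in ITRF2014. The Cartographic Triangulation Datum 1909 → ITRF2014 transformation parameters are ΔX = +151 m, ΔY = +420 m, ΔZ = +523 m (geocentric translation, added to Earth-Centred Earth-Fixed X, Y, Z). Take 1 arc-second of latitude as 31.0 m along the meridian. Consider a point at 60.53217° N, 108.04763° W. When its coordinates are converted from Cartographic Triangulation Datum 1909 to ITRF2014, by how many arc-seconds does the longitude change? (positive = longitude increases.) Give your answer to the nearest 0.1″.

Δλ = 0.9″

sin φ = 0.870632, cos φ = 0.491935, sin λ = -0.950799, cos λ = -0.309808.
East component: ΔE = −sin λ·ΔX + cos λ·ΔY = −(-0.950799)(151) + (-0.309808)(420) = 13.45 m.
1° of latitude spans 3600 × 31.00 = 111600 m; at latitude φ, 1° of longitude spans that × cos φ = 54899.9 m, so Δλ = 13.45 / 54899.9 × 3600 = 0.882″.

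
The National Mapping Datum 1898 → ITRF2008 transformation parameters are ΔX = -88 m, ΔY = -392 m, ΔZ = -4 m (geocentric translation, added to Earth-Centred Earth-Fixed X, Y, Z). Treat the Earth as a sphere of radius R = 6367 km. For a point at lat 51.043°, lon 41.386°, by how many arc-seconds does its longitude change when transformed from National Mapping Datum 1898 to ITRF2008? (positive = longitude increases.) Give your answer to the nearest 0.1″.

Δλ = -12.2″

sin φ = 0.777618, cos φ = 0.628737, sin λ = 0.661129, cos λ = 0.750273.
East component: ΔE = −sin λ·ΔX + cos λ·ΔY = −(0.661129)(-88) + (0.750273)(-392) = -235.93 m.
1° of latitude spans πR/180 = 111125 m; at latitude φ, 1° of longitude spans that × cos φ = 69868.5 m, so Δλ = -235.93 / 69868.5 × 3600 = -12.156″.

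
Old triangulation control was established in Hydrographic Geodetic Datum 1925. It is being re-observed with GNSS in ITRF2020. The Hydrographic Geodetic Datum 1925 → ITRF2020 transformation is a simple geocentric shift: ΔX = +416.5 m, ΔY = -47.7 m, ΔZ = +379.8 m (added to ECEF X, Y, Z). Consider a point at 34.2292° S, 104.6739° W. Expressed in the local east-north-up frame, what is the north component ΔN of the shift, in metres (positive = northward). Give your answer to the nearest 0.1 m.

The local north axis is (−sin φ cos λ, −sin φ sin λ, cos φ), giving ΔN = -59.348 + 25.956 + 314.016 = 280.62 m.

ΔN = 280.6 m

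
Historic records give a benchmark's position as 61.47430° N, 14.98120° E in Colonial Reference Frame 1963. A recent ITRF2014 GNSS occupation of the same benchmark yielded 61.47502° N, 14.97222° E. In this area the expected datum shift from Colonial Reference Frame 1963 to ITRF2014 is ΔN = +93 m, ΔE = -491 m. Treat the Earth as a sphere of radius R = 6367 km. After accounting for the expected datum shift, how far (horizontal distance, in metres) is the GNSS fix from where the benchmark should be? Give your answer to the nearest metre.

19 m

Observed coordinate differences: Δφ = +0.00072°, Δλ = -0.00898°.
Converting to metres (1° lat = 111125 m, cos φ = 0.477553): observed ΔN = 80.0 m, observed ΔE = -476.6 m.
Subtracting the expected shift leaves a residual of 80.0 − (93) = -13.0 m north and -476.6 − (-491) = 14.4 m east.
Residual distance = √((-13.0)² + 14.4²) = 19.4 m.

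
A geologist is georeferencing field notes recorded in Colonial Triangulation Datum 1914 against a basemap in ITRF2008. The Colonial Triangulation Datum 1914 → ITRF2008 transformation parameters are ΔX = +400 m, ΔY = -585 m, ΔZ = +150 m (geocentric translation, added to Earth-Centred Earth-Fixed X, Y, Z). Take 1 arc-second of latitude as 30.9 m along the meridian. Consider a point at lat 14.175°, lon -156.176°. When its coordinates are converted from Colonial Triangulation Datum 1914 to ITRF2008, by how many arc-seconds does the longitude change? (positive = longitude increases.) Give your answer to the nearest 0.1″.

Δλ = 23.3″

sin φ = 0.244884, cos φ = 0.969552, sin λ = -0.403929, cos λ = -0.914791.
East component: ΔE = −sin λ·ΔX + cos λ·ΔY = −(-0.403929)(400) + (-0.914791)(-585) = 696.72 m.
1° of latitude spans 3600 × 30.90 = 111240 m; at latitude φ, 1° of longitude spans that × cos φ = 107853.0 m, so Δλ = 696.72 / 107853.0 × 3600 = 23.256″.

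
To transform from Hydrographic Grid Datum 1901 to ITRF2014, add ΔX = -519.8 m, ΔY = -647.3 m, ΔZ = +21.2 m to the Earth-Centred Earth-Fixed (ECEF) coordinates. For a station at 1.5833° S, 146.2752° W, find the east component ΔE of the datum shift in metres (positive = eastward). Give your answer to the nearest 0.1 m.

At φ = -1.5833°, λ = -146.2752°: sin φ = -0.027630, cos φ = 0.999618, sin λ = -0.555204, cos λ = -0.831714.
ΔE = −sin λ·ΔX + cos λ·ΔY = −(-0.555204)·(-519.8) + (-0.831714)·(-647.3) = 249.77 m.

ΔE = 249.8 m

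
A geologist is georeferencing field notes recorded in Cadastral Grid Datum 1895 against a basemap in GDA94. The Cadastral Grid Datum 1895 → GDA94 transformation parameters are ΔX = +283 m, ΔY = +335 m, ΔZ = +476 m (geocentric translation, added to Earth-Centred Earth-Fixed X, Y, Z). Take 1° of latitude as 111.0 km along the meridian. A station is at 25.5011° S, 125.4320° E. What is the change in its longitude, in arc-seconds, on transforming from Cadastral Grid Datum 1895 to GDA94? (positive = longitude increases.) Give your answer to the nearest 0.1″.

Δλ = -15.3″

sin φ = -0.430528, cos φ = 0.902577, sin λ = 0.814804, cos λ = -0.579736.
East component: ΔE = −sin λ·ΔX + cos λ·ΔY = −(0.814804)(283) + (-0.579736)(335) = -424.80 m.
1° of latitude spans 111000 m; at latitude φ, 1° of longitude spans that × cos φ = 100186.0 m, so Δλ = -424.80 / 100186.0 × 3600 = -15.264″.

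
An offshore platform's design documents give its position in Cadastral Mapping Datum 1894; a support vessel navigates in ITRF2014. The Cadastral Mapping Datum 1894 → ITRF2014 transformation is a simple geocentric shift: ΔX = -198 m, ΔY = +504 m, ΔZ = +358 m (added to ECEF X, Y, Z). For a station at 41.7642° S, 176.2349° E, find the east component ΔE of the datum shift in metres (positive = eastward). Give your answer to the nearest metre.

ΔE = -490 m

At φ = -41.7642°, λ = 176.2349°: sin φ = -0.666067, cos φ = 0.745892, sin λ = 0.065666, cos λ = -0.997842.
ΔE = −sin λ·ΔX + cos λ·ΔY = −(0.065666)·(-198) + (-0.997842)·(504) = -489.91 m.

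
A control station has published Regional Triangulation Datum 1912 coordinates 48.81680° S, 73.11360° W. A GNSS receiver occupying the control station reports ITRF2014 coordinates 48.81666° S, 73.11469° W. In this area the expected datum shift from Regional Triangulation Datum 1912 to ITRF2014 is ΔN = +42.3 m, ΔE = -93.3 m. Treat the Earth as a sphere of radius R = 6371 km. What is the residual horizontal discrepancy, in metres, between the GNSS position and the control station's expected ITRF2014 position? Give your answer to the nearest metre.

30 m

Observed coordinate differences: Δφ = +0.00014°, Δλ = -0.00109°.
Converting to metres (1° lat = 111195 m, cos φ = 0.658469): observed ΔN = 15.6 m, observed ΔE = -79.8 m.
Subtracting the expected shift leaves a residual of 15.6 − (42.3) = -26.7 m north and -79.8 − (-93.3) = 13.5 m east.
Residual distance = √((-26.7)² + 13.5²) = 29.9 m.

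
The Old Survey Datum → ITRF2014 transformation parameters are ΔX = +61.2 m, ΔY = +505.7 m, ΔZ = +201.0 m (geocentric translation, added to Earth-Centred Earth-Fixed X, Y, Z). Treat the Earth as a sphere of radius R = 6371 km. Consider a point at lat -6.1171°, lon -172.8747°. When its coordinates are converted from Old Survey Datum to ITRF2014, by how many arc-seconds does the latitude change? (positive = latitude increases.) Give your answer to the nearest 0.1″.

sin φ = -0.106561, cos φ = 0.994306, sin λ = -0.124040, cos λ = -0.992277.
North component: ΔN = −sin φ cos λ·ΔX − sin φ sin λ·ΔY + cos φ·ΔZ = −(-0.106561)(-0.992277)(61.2) − (-0.106561)(-0.124040)(505.7) + (0.994306)(201.0) = 186.70 m.
1° of latitude spans πR/180 = 111195 m, so Δφ = 186.70 / 111195 × 3600 = 6.045″.

Δφ = 6.0″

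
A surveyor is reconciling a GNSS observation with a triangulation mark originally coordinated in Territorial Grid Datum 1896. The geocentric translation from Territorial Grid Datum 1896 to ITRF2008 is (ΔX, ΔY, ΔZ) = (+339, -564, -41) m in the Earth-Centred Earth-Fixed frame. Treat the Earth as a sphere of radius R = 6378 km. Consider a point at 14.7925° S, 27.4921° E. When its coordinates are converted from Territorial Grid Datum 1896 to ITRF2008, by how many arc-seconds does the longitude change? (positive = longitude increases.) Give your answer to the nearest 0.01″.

sin φ = -0.255319, cos φ = 0.966857, sin λ = 0.461626, cos λ = 0.887074.
East component: ΔE = −sin λ·ΔX + cos λ·ΔY = −(0.461626)(339) + (0.887074)(-564) = -656.80 m.
1° of latitude spans πR/180 = 111317 m; at latitude φ, 1° of longitude spans that × cos φ = 107627.7 m, so Δλ = -656.80 / 107627.7 × 3600 = -21.969″.

Δλ = -21.97″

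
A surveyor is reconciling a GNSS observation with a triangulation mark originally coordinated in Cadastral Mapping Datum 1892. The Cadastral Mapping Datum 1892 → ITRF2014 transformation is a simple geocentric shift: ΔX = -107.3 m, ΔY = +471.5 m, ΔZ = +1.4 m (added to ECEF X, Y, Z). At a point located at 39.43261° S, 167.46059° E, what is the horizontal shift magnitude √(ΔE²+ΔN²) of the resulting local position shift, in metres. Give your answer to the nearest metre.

At φ = -39.43261°, λ = 167.46059°: sin φ = -0.635170, cos φ = 0.772372, sin λ = 0.217111, cos λ = -0.976147.
ΔE = −sin λ·ΔX + cos λ·ΔY = −(0.217111)·(-107.3) + (-0.976147)·(471.5) = -436.96 m.
ΔN = −sin φ cos λ·ΔX − sin φ sin λ·ΔY + cos φ·ΔZ = −(-0.635170)(-0.976147)(-107.3) − (-0.635170)(0.217111)(471.5) + (0.772372)(1.4) = 132.63 m.
Horizontal magnitude = √(ΔE² + ΔN²) = √((-436.96)² + 132.63²) = 456.64 m.

457 m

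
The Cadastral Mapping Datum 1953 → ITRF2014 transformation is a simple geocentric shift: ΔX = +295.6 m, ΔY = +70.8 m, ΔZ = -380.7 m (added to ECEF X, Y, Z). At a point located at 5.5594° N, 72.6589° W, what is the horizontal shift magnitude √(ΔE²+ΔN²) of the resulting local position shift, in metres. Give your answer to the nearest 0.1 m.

At φ = 5.5594°, λ = -72.6589°: sin φ = 0.096878, cos φ = 0.995296, sin λ = -0.954547, cos λ = 0.298060.
ΔE = −sin λ·ΔX + cos λ·ΔY = −(-0.954547)·(295.6) + (0.298060)·(70.8) = 303.27 m.
ΔN = −sin φ cos λ·ΔX − sin φ sin λ·ΔY + cos φ·ΔZ = −(0.096878)(0.298060)(295.6) − (0.096878)(-0.954547)(70.8) + (0.995296)(-380.7) = -380.90 m.
Horizontal magnitude = √(ΔE² + ΔN²) = √(303.27² + (-380.90)²) = 486.88 m.

486.9 m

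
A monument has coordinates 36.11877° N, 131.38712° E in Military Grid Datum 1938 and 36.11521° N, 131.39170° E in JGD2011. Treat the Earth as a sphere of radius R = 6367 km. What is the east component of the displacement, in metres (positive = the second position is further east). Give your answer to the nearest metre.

ΔE = 411 m

Δφ = 36.11521° − 36.11877° = -0.00356°; Δλ = 131.39170° − 131.38712° = +0.00458°.
1° along a meridian = πR/180 = 111125 m.
ΔN = Δφ × 111125 = -395.6 m; ΔE = Δλ × 111125 × cos(36.11877°) = +0.00458 × 111125 × 0.807797 = 411.1 m.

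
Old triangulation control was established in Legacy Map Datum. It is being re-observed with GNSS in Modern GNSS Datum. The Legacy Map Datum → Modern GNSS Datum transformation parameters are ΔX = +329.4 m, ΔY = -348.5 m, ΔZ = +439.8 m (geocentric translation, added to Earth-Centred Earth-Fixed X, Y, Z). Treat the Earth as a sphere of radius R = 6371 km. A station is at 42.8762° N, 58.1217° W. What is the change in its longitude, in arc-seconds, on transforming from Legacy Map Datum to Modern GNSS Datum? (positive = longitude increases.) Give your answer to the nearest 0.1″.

sin φ = 0.680417, cos φ = 0.732826, sin λ = -0.849172, cos λ = 0.528117.
East component: ΔE = −sin λ·ΔX + cos λ·ΔY = −(-0.849172)(329.4) + (0.528117)(-348.5) = 95.67 m.
1° of latitude spans πR/180 = 111195 m; at latitude φ, 1° of longitude spans that × cos φ = 81486.5 m, so Δλ = 95.67 / 81486.5 × 3600 = 4.227″.

Δλ = 4.2″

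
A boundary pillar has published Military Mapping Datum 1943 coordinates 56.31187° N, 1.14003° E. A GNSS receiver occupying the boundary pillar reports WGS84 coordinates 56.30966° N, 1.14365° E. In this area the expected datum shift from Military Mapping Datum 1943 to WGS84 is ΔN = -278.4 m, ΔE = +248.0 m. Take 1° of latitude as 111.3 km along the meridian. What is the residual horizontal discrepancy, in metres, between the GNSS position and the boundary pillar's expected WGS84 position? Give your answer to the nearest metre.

Observed coordinate differences: Δφ = -0.00221°, Δλ = +0.00362°.
Converting to metres (1° lat = 111300 m, cos φ = 0.554672): observed ΔN = -246.0 m, observed ΔE = 223.5 m.
Subtracting the expected shift leaves a residual of -246.0 − (-278.4) = 32.4 m north and 223.5 − (248.0) = -24.5 m east.
Residual distance = √(32.4² + (-24.5)²) = 40.7 m.

41 m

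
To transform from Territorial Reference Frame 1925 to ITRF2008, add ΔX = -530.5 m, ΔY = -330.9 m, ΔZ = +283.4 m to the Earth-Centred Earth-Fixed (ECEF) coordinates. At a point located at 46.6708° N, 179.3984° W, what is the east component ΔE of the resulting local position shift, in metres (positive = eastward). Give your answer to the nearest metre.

The local east axis at (φ, λ) is (−sin λ, cos λ, 0), so ΔE = −sin(-179.3984°)·(-530.5) + cos(-179.3984°)·(-330.9) = 325.31 m.

ΔE = 325 m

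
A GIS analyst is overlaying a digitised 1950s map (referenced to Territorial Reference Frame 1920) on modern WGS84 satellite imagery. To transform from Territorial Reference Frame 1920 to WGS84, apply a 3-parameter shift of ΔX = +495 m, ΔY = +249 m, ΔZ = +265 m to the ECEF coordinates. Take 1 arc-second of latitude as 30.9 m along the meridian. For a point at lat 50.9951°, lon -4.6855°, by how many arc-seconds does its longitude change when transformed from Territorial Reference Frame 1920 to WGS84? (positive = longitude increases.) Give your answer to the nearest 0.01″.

Δλ = 14.84″

sin φ = 0.777092, cos φ = 0.629387, sin λ = -0.081686, cos λ = 0.996658.
East component: ΔE = −sin λ·ΔX + cos λ·ΔY = −(-0.081686)(495) + (0.996658)(249) = 288.60 m.
1° of latitude spans 3600 × 30.90 = 111240 m; at latitude φ, 1° of longitude spans that × cos φ = 70013.0 m, so Δλ = 288.60 / 70013.0 × 3600 = 14.840″.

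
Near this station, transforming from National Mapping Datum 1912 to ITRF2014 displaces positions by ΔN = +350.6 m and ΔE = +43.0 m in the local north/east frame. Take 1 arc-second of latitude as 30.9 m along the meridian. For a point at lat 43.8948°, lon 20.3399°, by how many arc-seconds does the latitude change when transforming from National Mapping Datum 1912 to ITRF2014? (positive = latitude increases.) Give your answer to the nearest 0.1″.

1″ of latitude = 30.90 m, so Δφ = 350.6 / 30.90 = 11.346″.

Δφ = 11.3″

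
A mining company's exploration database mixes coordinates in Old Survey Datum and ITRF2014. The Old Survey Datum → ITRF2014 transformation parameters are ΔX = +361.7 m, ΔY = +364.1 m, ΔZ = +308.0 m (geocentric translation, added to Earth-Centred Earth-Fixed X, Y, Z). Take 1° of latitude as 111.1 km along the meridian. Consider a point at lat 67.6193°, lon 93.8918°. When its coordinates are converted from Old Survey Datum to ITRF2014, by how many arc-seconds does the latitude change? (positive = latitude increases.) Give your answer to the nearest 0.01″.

sin φ = 0.924674, cos φ = 0.380759, sin λ = 0.997694, cos λ = -0.067873.
North component: ΔN = −sin φ cos λ·ΔX − sin φ sin λ·ΔY + cos φ·ΔZ = −(0.924674)(-0.067873)(361.7) − (0.924674)(0.997694)(364.1) + (0.380759)(308.0) = -195.92 m.
1° of latitude spans 111100 m, so Δφ = -195.92 / 111100 × 3600 = -6.349″.

Δφ = -6.35″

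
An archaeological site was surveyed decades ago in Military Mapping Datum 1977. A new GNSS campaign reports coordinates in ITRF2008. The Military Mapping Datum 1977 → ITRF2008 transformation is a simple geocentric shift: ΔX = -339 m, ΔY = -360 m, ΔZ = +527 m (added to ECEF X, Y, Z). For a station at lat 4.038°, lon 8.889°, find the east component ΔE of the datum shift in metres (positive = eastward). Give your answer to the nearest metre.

ΔE = -303 m

The local east axis at (φ, λ) is (−sin λ, cos λ, 0), so ΔE = −sin(8.889°)·(-339) + cos(8.889°)·(-360) = -303.29 m.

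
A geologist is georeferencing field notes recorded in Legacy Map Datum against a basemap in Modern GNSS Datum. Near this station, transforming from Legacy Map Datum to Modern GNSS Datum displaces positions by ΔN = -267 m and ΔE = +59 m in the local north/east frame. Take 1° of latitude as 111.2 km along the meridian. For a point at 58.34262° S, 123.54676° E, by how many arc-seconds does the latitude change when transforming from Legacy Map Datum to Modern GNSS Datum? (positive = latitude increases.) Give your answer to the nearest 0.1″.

1° of latitude = 111.2 km, so Δφ = -267.0 / 111200 = -0.0024011° = -8.644″.

Δφ = -8.6″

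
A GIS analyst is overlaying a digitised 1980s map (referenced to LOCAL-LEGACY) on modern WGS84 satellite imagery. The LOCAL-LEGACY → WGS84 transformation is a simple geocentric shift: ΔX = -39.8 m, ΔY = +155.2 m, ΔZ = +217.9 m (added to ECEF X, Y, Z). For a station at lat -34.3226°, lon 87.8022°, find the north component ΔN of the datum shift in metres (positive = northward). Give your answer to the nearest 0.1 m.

ΔN = 266.5 m

The local north axis is (−sin φ cos λ, −sin φ sin λ, cos φ), giving ΔN = -0.861 + 87.445 + 179.958 = 266.54 m.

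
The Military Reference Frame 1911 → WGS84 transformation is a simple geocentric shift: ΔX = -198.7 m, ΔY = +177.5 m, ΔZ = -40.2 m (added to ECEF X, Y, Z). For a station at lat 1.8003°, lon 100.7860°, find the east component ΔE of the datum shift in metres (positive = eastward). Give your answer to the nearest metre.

At φ = 1.8003°, λ = 100.7860°: sin φ = 0.031416, cos φ = 0.999506, sin λ = 0.982333, cos λ = -0.187141.
ΔE = −sin λ·ΔX + cos λ·ΔY = −(0.982333)·(-198.7) + (-0.187141)·(177.5) = 161.97 m.

ΔE = 162 m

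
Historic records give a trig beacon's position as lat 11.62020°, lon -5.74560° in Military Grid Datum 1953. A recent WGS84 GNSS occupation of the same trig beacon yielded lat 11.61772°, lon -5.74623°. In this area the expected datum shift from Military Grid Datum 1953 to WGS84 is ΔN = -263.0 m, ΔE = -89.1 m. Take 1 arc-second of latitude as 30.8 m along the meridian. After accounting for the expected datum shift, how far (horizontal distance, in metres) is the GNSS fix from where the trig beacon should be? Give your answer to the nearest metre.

Observed coordinate differences: Δφ = -0.00248°, Δλ = -0.00063°.
Converting to metres (1° lat = 110880 m, cos φ = 0.979504): observed ΔN = -275.0 m, observed ΔE = -68.4 m.
Subtracting the expected shift leaves a residual of -275.0 − (-263.0) = -12.0 m north and -68.4 − (-89.1) = 20.7 m east.
Residual distance = √((-12.0)² + 20.7²) = 23.9 m.

24 m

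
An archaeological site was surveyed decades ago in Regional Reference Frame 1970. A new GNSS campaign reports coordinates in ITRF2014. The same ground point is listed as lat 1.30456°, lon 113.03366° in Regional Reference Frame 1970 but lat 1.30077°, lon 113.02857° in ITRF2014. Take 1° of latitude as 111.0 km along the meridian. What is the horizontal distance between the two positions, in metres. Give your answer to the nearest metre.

Δφ = 1.30077° − 1.30456° = -0.00379°; Δλ = 113.02857° − 113.03366° = -0.00509°.
ΔN = Δφ × 111000 = -420.7 m; ΔE = Δλ × 111000 × cos(1.30456°) = -0.00509 × 111000 × 0.999741 = -564.8 m.
Distance = √(ΔE² + ΔN²) = √((-564.8)² + (-420.7)²) = 704.3 m.

704 m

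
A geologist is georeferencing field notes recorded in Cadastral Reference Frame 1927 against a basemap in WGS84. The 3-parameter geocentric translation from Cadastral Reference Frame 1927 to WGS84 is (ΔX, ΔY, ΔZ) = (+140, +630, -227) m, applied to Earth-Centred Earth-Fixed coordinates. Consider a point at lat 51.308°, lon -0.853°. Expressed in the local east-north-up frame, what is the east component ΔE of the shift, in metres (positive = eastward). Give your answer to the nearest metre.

ΔE = 632 m

At φ = 51.308°, λ = -0.853°: sin φ = 0.780518, cos φ = 0.625134, sin λ = -0.014887, cos λ = 0.999889.
ΔE = −sin λ·ΔX + cos λ·ΔY = −(-0.014887)·(140) + (0.999889)·(630) = 632.01 m.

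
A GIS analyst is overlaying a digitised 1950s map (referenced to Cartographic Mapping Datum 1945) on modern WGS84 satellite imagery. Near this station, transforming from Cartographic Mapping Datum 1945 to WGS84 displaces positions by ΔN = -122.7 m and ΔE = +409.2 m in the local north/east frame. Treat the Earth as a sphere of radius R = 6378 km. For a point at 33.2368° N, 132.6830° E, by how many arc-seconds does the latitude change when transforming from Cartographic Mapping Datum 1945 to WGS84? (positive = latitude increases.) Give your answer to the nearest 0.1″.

On a sphere of radius R, 1 rad of latitude = R, so Δφ = ΔN / R = -122.7 / 6378000 = -1.9238e-05 rad = -3.968″.

Δφ = -4.0″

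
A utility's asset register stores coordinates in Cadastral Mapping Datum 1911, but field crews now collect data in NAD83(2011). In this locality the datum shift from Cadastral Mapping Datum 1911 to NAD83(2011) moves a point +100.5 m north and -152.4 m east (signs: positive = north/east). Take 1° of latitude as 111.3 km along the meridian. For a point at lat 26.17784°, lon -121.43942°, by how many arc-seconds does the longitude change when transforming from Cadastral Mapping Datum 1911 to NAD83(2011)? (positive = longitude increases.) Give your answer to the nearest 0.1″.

At latitude 26.17784°, cos φ = 0.897429.
1° of longitude at this latitude = 111.3 × cos φ = 99.88 km, so Δλ = -152.4 / 99883.9 = -0.0015258° = -5.493″.

Δλ = -5.5″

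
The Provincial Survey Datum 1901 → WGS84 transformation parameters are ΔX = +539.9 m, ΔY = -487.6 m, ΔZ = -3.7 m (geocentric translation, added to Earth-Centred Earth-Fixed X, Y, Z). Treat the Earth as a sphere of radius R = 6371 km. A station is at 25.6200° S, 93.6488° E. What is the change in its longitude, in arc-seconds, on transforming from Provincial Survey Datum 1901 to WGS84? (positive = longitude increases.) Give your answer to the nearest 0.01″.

sin φ = -0.432401, cos φ = 0.901682, sin λ = 0.997973, cos λ = -0.063641.
East component: ΔE = −sin λ·ΔX + cos λ·ΔY = −(0.997973)(539.9) + (-0.063641)(-487.6) = -507.77 m.
1° of latitude spans πR/180 = 111195 m; at latitude φ, 1° of longitude spans that × cos φ = 100262.4 m, so Δλ = -507.77 / 100262.4 × 3600 = -18.232″.

Δλ = -18.23″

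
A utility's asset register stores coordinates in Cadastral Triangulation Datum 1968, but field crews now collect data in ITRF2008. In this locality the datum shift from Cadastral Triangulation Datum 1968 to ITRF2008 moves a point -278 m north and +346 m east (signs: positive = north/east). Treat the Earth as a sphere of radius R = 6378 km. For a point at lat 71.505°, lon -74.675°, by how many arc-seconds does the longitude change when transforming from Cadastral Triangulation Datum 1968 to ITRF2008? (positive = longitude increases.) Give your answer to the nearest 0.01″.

At latitude 71.505°, cos φ = 0.317222.
One radian of longitude at latitude φ spans R cos φ, so Δλ = ΔE / (R cos φ) = 346.0 / (6378000 × 0.317222) = 1.7101e-04 rad = 35.274″.

Δλ = 35.27″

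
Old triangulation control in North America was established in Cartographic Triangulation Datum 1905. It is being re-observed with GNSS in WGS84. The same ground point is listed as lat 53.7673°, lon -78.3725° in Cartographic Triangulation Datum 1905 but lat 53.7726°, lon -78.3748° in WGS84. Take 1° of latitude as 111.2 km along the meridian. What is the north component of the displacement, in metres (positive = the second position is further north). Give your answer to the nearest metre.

Δφ = 53.7726° − 53.7673° = +0.0053°; Δλ = -78.3748° − -78.3725° = -0.0023°.
ΔN = Δφ × 111200 = 589.4 m; ΔE = Δλ × 111200 × cos(53.7673°) = -0.0023 × 111200 × 0.591066 = -151.2 m.

ΔN = 589 m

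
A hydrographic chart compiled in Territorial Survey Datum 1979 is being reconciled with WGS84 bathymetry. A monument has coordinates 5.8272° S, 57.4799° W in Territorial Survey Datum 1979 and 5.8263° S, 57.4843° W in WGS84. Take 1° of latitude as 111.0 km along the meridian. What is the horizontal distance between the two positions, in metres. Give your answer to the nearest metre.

496 m

Δφ = -5.8263° − -5.8272° = +0.0009°; Δλ = -57.4843° − -57.4799° = -0.0044°.
ΔN = Δφ × 111000 = 99.9 m; ΔE = Δλ × 111000 × cos(-5.8272°) = -0.0044 × 111000 × 0.994833 = -485.9 m.
Distance = √(ΔE² + ΔN²) = √((-485.9)² + 99.9²) = 496.0 m.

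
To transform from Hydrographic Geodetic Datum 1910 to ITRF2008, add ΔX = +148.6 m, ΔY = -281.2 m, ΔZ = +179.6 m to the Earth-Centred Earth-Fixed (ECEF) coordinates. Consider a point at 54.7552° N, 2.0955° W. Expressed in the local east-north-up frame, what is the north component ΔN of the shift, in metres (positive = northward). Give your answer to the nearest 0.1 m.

At φ = 54.7552°, λ = -2.0955°: sin φ = 0.816694, cos φ = 0.577071, sin λ = -0.036565, cos λ = 0.999331.
ΔN = −sin φ cos λ·ΔX − sin φ sin λ·ΔY + cos φ·ΔZ = −(0.816694)(0.999331)(148.6) − (0.816694)(-0.036565)(-281.2) + (0.577071)(179.6) = -26.03 m.

ΔN = -26.0 m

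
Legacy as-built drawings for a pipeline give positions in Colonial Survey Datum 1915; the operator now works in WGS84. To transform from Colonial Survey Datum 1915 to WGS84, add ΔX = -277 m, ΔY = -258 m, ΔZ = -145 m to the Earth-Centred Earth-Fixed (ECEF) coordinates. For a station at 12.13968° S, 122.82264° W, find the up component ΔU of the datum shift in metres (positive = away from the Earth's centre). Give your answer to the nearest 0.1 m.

At φ = -12.13968°, λ = -122.82264°: sin φ = -0.210296, cos φ = 0.977638, sin λ = -0.840352, cos λ = -0.542040.
ΔU = cos φ cos λ·ΔX + cos φ sin λ·ΔY + sin φ·ΔZ = (0.977638)(-0.542040)(-277) + (0.977638)(-0.840352)(-258) + (-0.210296)(-145) = 389.24 m.

ΔU = 389.2 m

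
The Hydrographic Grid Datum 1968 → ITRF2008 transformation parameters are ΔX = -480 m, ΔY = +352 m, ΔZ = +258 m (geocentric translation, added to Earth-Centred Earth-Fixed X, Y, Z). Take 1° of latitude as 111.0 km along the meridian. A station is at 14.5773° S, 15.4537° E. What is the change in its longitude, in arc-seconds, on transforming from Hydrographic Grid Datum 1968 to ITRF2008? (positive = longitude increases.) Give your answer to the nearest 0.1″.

Δλ = 15.7″

sin φ = -0.251686, cos φ = 0.967809, sin λ = 0.266460, cos λ = 0.963846.
East component: ΔE = −sin λ·ΔX + cos λ·ΔY = −(0.266460)(-480) + (0.963846)(352) = 467.17 m.
1° of latitude spans 111000 m; at latitude φ, 1° of longitude spans that × cos φ = 107426.8 m, so Δλ = 467.17 / 107426.8 × 3600 = 15.656″.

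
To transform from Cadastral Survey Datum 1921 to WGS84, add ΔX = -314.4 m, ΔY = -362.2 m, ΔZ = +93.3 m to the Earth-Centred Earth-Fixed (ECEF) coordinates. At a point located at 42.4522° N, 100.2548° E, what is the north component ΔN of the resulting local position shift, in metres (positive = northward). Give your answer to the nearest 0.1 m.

The local north axis is (−sin φ cos λ, −sin φ sin λ, cos φ), giving ΔN = -37.779 + 240.571 + 68.841 = 271.63 m.

ΔN = 271.6 m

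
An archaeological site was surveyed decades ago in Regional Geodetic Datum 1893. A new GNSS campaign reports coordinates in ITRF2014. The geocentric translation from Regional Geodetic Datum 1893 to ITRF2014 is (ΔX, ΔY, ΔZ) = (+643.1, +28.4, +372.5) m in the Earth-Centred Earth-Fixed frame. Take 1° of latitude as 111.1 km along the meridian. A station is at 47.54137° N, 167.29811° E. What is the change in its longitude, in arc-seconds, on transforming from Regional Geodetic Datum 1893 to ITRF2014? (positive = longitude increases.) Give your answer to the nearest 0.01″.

sin φ = 0.737765, cos φ = 0.675058, sin λ = 0.219878, cos λ = -0.975527.
East component: ΔE = −sin λ·ΔX + cos λ·ΔY = −(0.219878)(643.1) + (-0.975527)(28.4) = -169.11 m.
1° of latitude spans 111100 m; at latitude φ, 1° of longitude spans that × cos φ = 74998.9 m, so Δλ = -169.11 / 74998.9 × 3600 = -8.117″.

Δλ = -8.12″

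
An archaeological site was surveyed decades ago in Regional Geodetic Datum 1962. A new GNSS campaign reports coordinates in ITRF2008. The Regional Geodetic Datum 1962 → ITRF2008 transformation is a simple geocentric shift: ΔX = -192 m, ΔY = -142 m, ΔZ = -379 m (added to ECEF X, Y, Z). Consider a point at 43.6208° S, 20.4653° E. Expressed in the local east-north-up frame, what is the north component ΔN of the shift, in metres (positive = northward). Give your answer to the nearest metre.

At φ = -43.6208°, λ = 20.4653°: sin φ = -0.689882, cos φ = 0.723921, sin λ = 0.349640, cos λ = 0.936884.
ΔN = −sin φ cos λ·ΔX − sin φ sin λ·ΔY + cos φ·ΔZ = −(-0.689882)(0.936884)(-192) − (-0.689882)(0.349640)(-142) + (0.723921)(-379) = -432.72 m.

ΔN = -433 m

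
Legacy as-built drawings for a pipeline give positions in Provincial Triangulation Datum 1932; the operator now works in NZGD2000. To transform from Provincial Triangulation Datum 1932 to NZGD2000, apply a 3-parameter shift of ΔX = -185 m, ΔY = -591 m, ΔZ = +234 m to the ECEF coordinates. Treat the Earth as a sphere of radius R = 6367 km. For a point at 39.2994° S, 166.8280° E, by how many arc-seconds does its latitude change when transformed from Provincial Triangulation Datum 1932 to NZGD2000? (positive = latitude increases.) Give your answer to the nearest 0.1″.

Δφ = 6.8″

sin φ = -0.633373, cos φ = 0.773847, sin λ = 0.227875, cos λ = -0.973690.
North component: ΔN = −sin φ cos λ·ΔX − sin φ sin λ·ΔY + cos φ·ΔZ = −(-0.633373)(-0.973690)(-185) − (-0.633373)(0.227875)(-591) + (0.773847)(234) = 209.87 m.
1° of latitude spans πR/180 = 111125 m, so Δφ = 209.87 / 111125 × 3600 = 6.799″.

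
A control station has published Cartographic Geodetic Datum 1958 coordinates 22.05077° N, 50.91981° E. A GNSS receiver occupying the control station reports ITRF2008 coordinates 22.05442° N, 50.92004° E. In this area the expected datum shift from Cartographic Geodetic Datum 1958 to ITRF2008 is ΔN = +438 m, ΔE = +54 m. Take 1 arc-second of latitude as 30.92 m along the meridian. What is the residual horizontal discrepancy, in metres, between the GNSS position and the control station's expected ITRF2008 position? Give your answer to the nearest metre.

44 m

Observed coordinate differences: Δφ = +0.00365°, Δλ = +0.00023°.
Converting to metres (1° lat = 111312 m, cos φ = 0.926852): observed ΔN = 406.3 m, observed ΔE = 23.7 m.
Subtracting the expected shift leaves a residual of 406.3 − (438) = -31.7 m north and 23.7 − (54) = -30.3 m east.
Residual distance = √((-31.7)² + (-30.3)²) = 43.8 m.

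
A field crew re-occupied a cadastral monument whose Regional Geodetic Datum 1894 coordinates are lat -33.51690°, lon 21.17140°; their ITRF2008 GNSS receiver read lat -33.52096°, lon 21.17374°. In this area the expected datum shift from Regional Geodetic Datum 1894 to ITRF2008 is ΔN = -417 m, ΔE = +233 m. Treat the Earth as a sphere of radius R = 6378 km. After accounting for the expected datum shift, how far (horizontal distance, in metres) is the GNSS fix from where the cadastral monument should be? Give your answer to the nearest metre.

38 m

Observed coordinate differences: Δφ = -0.00406°, Δλ = +0.00234°.
Converting to metres (1° lat = 111317 m, cos φ = 0.833723): observed ΔN = -451.9 m, observed ΔE = 217.2 m.
Subtracting the expected shift leaves a residual of -451.9 − (-417) = -34.9 m north and 217.2 − (233) = -15.8 m east.
Residual distance = √((-34.9)² + (-15.8)²) = 38.4 m.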